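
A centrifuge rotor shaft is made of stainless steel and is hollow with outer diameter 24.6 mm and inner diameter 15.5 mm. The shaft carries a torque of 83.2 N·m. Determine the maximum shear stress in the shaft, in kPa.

33800 kPa

J = π(d_o⁴ − d_i⁴)/32 = π(0.0246⁴ − 0.0155⁴)/32 = 3.029×10^-8 m⁴.
τ_max = T·r/J = 83.20 × 0.0123 / 3.029×10^-8 = 3.379×10^7 Pa.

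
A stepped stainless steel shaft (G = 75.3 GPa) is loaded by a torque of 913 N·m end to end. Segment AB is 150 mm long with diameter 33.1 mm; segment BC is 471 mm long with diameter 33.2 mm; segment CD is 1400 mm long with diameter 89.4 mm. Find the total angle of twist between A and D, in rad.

0.0660 rad

J_AB = π(0.0331)⁴/32 = 1.18×10^-7 m⁴; J_BC = π(0.0332)⁴/32 = 1.19×10^-7 m⁴; J_CD = π(0.0894)⁴/32 = 6.27×10^-6 m⁴.
θ = (T/G)·Σ L_i/J_i = (913.0/75.3×10⁹)·(0.150/1.18×10^-7 + 0.471/1.19×10^-7 + 1.40/6.27×10^-6) = 0.06602 rad.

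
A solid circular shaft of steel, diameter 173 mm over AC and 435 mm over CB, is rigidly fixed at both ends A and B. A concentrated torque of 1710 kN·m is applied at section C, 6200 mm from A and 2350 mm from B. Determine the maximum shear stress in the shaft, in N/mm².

Compatibility: T_A·a/J_AC = T_B·b/J_CB with T_A + T_B = T₀.
J_AC = 8.79×10^-5 m⁴, J_CB = 3.52×10^-3 m⁴, so T_A = T₀·(J_AC/a)/((J_AC/a)+(J_CB/b)) = 16060 N·m, T_B = 1.694e6 N·m.
τ in each portion: τ_AC = 1.58×10^7 Pa, τ_CB = 1.05×10^8 Pa; maximum is in CB.
τ_max = T_CB·r/J = 1.694e6·0.217/3.52×10^-3 = 1.048×10^8 Pa.

105 N/mm²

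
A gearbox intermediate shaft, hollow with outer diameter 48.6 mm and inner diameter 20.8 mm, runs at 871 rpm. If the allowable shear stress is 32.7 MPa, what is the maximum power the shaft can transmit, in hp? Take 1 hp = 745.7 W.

87.1 hp

J = π(d_o⁴ − d_i⁴)/32 = π(0.0486⁴ − 0.0208⁴)/32 = 5.293×10^-7 m⁴.
T_max = τ_allow·J/r = 3.27×10^7 × 5.293×10^-7 / 0.0243 = 712.3 N·m.
ω = 2π·871/60 = 91.21 rad/s, so P_max = T_max·ω = 6.497×10^4 W.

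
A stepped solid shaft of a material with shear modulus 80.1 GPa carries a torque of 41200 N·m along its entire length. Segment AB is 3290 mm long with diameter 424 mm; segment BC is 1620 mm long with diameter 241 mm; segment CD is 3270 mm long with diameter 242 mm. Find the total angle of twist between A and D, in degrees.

0.461°

J_AB = π(0.424)⁴/32 = 3.17×10^-3 m⁴; J_BC = π(0.241)⁴/32 = 3.31×10^-4 m⁴; J_CD = π(0.242)⁴/32 = 3.37×10^-4 m⁴.
θ = (T/G)·Σ L_i/J_i = (41200/80.1×10⁹)·(3.29/3.17×10^-3 + 1.62/3.31×10^-4 + 3.27/3.37×10^-4) = 8.045×10^-3 rad.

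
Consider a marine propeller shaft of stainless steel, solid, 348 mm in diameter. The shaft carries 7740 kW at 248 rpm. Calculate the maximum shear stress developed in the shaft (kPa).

ω = 2π·248/60 = 25.97 rad/s, so T = P/ω = 7740×10³ / 25.97 = 298000 N·m.
J = πd⁴/32 = π(0.348)⁴/32 = 1.440×10^-3 m⁴.
τ_max = T·r/J = 298000 × 0.174 / 1.440×10^-3 = 3.602×10^7 Pa.

36000 kPa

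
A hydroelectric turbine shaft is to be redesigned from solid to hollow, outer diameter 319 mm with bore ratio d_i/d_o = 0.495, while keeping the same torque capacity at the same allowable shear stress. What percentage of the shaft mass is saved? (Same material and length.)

21.3 %

Equal τ_max and T ⇒ the solid shaft needs d_s³ = d_o³(1−k⁴), so d_s = 319·(1−0.495⁴)^(1/3) = 312.5 mm.
Area ratio A_h/A_s = d_o²(1−k²)/d_s² = (1−k²)/(1−k⁴)^(2/3) = 0.7868.
Mass saving = 1 − 0.7868 = 21.3 %.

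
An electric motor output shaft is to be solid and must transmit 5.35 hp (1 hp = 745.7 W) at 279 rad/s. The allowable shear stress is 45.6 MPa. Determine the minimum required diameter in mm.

ω = 279 rad/s, so T = P/ω = 5.35×745.7 / 279.0 = 14.30 N·m.
For a solid shaft τ_max = 16T/(πd³), so d = (16T/(π τ_allow))^(1/3) = (16·14.30/(π·4.56×10^7))^(1/3) = 0.01169 m.

11.7 mm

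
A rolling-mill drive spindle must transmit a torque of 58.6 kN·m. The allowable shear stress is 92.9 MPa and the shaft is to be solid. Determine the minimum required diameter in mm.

148 mm

For a solid shaft τ_max = 16T/(πd³), so d = (16T/(π τ_allow))^(1/3) = (16·58600/(π·9.29×10^7))^(1/3) = 0.1476 m.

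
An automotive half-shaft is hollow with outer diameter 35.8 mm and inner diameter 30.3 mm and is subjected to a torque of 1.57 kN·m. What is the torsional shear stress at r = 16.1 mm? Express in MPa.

322 MPa

J = π(d_o⁴ − d_i⁴)/32 = π(0.0358⁴ − 0.0303⁴)/32 = 7.851×10^-8 m⁴.
Shear stress varies linearly with radius: τ = T·r/J = 1570 × 0.0161 / 7.851×10^-8 = 3.220×10^8 Pa.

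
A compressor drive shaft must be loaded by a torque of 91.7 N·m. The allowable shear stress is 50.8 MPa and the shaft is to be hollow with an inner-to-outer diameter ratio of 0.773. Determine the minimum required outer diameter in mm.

24.3 mm

For a hollow shaft with d_i/d_o = 0.773: τ_max = 16T/(π d_o³ (1−k⁴)), so d_o = [16T/(π τ_allow (1−k⁴))]^(1/3) = [16·91.70/(π·5.08×10^7·0.6430)]^(1/3) = 0.02427 m.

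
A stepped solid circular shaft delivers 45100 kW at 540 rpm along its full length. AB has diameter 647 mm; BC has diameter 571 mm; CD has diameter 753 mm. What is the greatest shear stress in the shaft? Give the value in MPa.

21.8 MPa

ω = 2π·540/60 = 56.55 rad/s, so T = P/ω = 45100×10³ / 56.55 = 797500 N·m.
Under the same torque, τ_max = 16T/(πd³) is largest where d is smallest — segment BC (d = 571 mm).
τ_max = 16·797500/(π·(0.571)³) = 2.182×10^7 Pa.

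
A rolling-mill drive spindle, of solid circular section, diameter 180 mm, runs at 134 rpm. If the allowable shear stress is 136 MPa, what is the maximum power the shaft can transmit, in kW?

2190 kW

J = πd⁴/32 = π(0.180)⁴/32 = 1.031×10^-4 m⁴.
T_max = τ_allow·J/r = 1.36×10^8 × 1.031×10^-4 / 0.0900 = 155700 N·m.
ω = 2π·134/60 = 14.03 rad/s, so P_max = T_max·ω = 2.185×10^6 W.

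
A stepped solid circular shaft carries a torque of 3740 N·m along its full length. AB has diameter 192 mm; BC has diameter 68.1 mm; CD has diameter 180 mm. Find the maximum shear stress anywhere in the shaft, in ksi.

8.75 ksi

Under the same torque, τ_max = 16T/(πd³) is largest where d is smallest — segment BC (d = 68.1 mm).
τ_max = 16·3740/(π·(0.0681)³) = 6.031×10^7 Pa.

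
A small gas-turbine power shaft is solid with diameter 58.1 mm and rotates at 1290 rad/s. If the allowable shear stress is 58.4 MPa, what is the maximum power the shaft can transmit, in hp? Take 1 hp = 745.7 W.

3890 hp

J = πd⁴/32 = π(0.0581)⁴/32 = 1.119×10^-6 m⁴.
T_max = τ_allow·J/r = 5.84×10^7 × 1.119×10^-6 / 0.0290 = 2249 N·m.
ω = 1290 rad/s, so P_max = T_max·ω = 2.901×10^6 W.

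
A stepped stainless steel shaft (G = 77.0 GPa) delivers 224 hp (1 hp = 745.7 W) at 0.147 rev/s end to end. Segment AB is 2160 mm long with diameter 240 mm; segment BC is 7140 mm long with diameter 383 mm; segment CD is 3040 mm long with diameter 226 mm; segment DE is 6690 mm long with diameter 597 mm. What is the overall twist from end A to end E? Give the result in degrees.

3.02°

ω = 2π·0.147 = 0.9236 rad/s, so T = P/ω = 224×745.7 / 0.9236 = 180800 N·m.
J_AB = π(0.240)⁴/32 = 3.26×10^-4 m⁴; J_BC = π(0.383)⁴/32 = 2.11×10^-3 m⁴; J_CD = π(0.226)⁴/32 = 2.56×10^-4 m⁴; J_DE = π(0.597)⁴/32 = 0.0125 m⁴.
θ = (T/G)·Σ L_i/J_i = (180800/77.0×10⁹)·(2.16/3.26×10^-4 + 7.14/2.11×10^-3 + 3.04/2.56×10^-4 + 6.69/0.0125) = 0.05265 rad.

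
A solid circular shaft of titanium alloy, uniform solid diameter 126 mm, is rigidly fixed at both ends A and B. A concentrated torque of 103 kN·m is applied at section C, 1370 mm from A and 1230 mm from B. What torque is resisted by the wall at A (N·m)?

48700 N·m

With uniform GJ and both ends fixed, compatibility θ_AC = θ_CB gives T_A·a = T_B·b, together with T_A + T_B = T₀.
T_A = T₀·b/(a+b) = 103000·1230/2600 = 48730 N·m; T_B = 54270 N·m.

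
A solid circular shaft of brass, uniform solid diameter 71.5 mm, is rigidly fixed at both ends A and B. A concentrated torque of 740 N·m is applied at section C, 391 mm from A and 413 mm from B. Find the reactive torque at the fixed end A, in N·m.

With uniform GJ and both ends fixed, compatibility θ_AC = θ_CB gives T_A·a = T_B·b, together with T_A + T_B = T₀.
T_A = T₀·b/(a+b) = 740.0·413/804.0 = 380.1 N·m; T_B = 359.9 N·m.

380 N·m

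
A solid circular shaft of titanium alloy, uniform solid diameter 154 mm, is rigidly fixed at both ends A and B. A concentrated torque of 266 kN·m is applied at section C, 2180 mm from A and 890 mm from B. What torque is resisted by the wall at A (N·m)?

77100 N·m

With uniform GJ and both ends fixed, compatibility θ_AC = θ_CB gives T_A·a = T_B·b, together with T_A + T_B = T₀.
T_A = T₀·b/(a+b) = 266000·890/3070 = 77110 N·m; T_B = 188900 N·m.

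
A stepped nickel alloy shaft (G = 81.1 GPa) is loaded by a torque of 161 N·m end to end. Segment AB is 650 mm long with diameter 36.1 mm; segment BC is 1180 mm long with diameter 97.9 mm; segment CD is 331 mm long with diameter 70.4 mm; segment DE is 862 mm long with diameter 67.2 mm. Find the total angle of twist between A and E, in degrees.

0.523°

J_AB = π(0.0361)⁴/32 = 1.67×10^-7 m⁴; J_BC = π(0.0979)⁴/32 = 9.02×10^-6 m⁴; J_CD = π(0.0704)⁴/32 = 2.41×10^-6 m⁴; J_DE = π(0.0672)⁴/32 = 2.00×10^-6 m⁴.
θ = (T/G)·Σ L_i/J_i = (161.0/81.1×10⁹)·(0.650/1.67×10^-7 + 1.18/9.02×10^-6 + 0.331/2.41×10^-6 + 0.862/2.00×10^-6) = 9.126×10^-3 rad.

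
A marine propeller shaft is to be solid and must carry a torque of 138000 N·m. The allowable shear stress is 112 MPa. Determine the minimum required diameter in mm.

For a solid shaft τ_max = 16T/(πd³), so d = (16T/(π τ_allow))^(1/3) = (16·138000/(π·1.12×10^8))^(1/3) = 0.1844 m.

184 mm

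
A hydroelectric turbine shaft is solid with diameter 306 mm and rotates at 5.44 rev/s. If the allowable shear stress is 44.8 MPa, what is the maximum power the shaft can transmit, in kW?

8610 kW

J = πd⁴/32 = π(0.306)⁴/32 = 8.608×10^-4 m⁴.
T_max = τ_allow·J/r = 4.48×10^7 × 8.608×10^-4 / 0.153 = 252000 N·m.
ω = 2π·5.44 = 34.18 rad/s, so P_max = T_max·ω = 8.615×10^6 W.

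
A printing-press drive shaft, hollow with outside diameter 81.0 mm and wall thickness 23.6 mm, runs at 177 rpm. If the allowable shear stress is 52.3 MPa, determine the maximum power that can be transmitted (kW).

98.1 kW

J = π(d_o⁴ − d_i⁴)/32 = π(0.0810⁴ − 0.0338⁴)/32 = 4.098×10^-6 m⁴.
T_max = τ_allow·J/r = 5.23×10^7 × 4.098×10^-6 / 0.0405 = 5292 N·m.
ω = 2π·177/60 = 18.54 rad/s, so P_max = T_max·ω = 9.809×10^4 W.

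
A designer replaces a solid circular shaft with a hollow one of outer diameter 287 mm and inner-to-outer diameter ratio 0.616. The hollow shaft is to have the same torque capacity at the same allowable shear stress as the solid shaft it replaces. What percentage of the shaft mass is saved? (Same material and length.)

31.2 %

Equal τ_max and T ⇒ the solid shaft needs d_s³ = d_o³(1−k⁴), so d_s = 287·(1−0.616⁴)^(1/3) = 272.5 mm.
Area ratio A_h/A_s = d_o²(1−k²)/d_s² = (1−k²)/(1−k⁴)^(2/3) = 0.6883.
Mass saving = 1 − 0.6883 = 31.2 %.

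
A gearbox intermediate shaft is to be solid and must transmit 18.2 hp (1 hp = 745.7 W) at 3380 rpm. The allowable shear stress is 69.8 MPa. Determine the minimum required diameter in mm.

ω = 2π·3380/60 = 354.0 rad/s, so T = P/ω = 18.2×745.7 / 354.0 = 38.34 N·m.
For a solid shaft τ_max = 16T/(πd³), so d = (16T/(π τ_allow))^(1/3) = (16·38.34/(π·6.98×10^7))^(1/3) = 0.01409 m.

14.1 mm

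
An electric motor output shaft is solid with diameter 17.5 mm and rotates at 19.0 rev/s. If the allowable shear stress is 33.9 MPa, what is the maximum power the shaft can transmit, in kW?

J = πd⁴/32 = π(0.0175)⁴/32 = 9.208×10^-9 m⁴.
T_max = τ_allow·J/r = 3.39×10^7 × 9.208×10^-9 / 0.00875 = 35.67 N·m.
ω = 2π·19.0 = 119.4 rad/s, so P_max = T_max·ω = 4259 W.

4.26 kW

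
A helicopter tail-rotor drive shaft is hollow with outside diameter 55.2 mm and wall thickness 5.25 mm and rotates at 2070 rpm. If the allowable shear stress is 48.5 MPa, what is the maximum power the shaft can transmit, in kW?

J = π(d_o⁴ − d_i⁴)/32 = π(0.0552⁴ − 0.0447⁴)/32 = 5.195×10^-7 m⁴.
T_max = τ_allow·J/r = 4.85×10^7 × 5.195×10^-7 / 0.0276 = 913.0 N·m.
ω = 2π·2070/60 = 216.8 rad/s, so P_max = T_max·ω = 1.979×10^5 W.

198 kW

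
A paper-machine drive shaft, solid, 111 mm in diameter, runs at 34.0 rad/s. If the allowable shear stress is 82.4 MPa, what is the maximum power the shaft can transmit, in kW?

752 kW

J = πd⁴/32 = π(0.111)⁴/32 = 1.490×10^-5 m⁴.
T_max = τ_allow·J/r = 8.24×10^7 × 1.490×10^-5 / 0.0555 = 22130 N·m.
ω = 34.0 rad/s, so P_max = T_max·ω = 7.523×10^5 W.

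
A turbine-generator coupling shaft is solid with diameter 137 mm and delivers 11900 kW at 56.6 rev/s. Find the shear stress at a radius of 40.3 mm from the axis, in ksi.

5.66 ksi

ω = 2π·56.6 = 355.6 rad/s, so T = P/ω = 11900×10³ / 355.6 = 33460 N·m.
J = πd⁴/32 = π(0.137)⁴/32 = 3.458×10^-5 m⁴.
Shear stress varies linearly with radius: τ = T·r/J = 33460 × 0.0403 / 3.458×10^-5 = 3.899×10^7 Pa.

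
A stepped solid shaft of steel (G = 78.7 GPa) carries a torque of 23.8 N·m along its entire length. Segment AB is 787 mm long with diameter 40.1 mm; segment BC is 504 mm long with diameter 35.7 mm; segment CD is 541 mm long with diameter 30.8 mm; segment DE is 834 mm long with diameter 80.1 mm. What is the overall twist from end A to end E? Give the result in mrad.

3.81 mrad

J_AB = π(0.0401)⁴/32 = 2.54×10^-7 m⁴; J_BC = π(0.0357)⁴/32 = 1.59×10^-7 m⁴; J_CD = π(0.0308)⁴/32 = 8.83×10^-8 m⁴; J_DE = π(0.0801)⁴/32 = 4.04×10^-6 m⁴.
θ = (T/G)·Σ L_i/J_i = (23.80/78.7×10⁹)·(0.787/2.54×10^-7 + 0.504/1.59×10^-7 + 0.541/8.83×10^-8 + 0.834/4.04×10^-6) = 3.808×10^-3 rad.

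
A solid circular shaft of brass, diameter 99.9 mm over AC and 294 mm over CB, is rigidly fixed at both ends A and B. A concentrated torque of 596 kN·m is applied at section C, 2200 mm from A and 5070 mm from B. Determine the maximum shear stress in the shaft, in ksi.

Compatibility: T_A·a/J_AC = T_B·b/J_CB with T_A + T_B = T₀.
J_AC = 9.78×10^-6 m⁴, J_CB = 7.33×10^-4 m⁴, so T_A = T₀·(J_AC/a)/((J_AC/a)+(J_CB/b)) = 17760 N·m, T_B = 578200 N·m.
τ in each portion: τ_AC = 9.07×10^7 Pa, τ_CB = 1.16×10^8 Pa; maximum is in CB.
τ_max = T_CB·r/J = 578200·0.147/7.33×10^-4 = 1.159×10^8 Pa.

16.8 ksi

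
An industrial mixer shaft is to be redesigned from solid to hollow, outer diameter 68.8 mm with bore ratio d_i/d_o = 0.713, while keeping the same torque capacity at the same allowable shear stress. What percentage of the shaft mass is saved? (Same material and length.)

40.0 %

Equal τ_max and T ⇒ the solid shaft needs d_s³ = d_o³(1−k⁴), so d_s = 68.8·(1−0.713⁴)^(1/3) = 62.27 mm.
Area ratio A_h/A_s = d_o²(1−k²)/d_s² = (1−k²)/(1−k⁴)^(2/3) = 0.6001.
Mass saving = 1 − 0.6001 = 40.0 %.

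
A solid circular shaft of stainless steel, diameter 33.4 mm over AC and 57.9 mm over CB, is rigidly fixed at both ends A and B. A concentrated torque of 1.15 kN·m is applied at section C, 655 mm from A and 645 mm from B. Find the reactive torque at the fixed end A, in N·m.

Compatibility: T_A·a/J_AC = T_B·b/J_CB with T_A + T_B = T₀.
J_AC = 1.22×10^-7 m⁴, J_CB = 1.10×10^-6 m⁴, so T_A = T₀·(J_AC/a)/((J_AC/a)+(J_CB/b)) = 113.1 N·m, T_B = 1037 N·m.

113 N·m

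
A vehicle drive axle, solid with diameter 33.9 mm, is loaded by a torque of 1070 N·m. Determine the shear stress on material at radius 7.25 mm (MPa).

59.8 MPa

J = πd⁴/32 = π(0.0339)⁴/32 = 1.297×10^-7 m⁴.
Shear stress varies linearly with radius: τ = T·r/J = 1070 × 0.00725 / 1.297×10^-7 = 5.983×10^7 Pa.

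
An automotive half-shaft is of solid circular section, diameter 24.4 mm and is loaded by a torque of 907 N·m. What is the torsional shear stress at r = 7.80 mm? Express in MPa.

203 MPa

J = πd⁴/32 = π(0.0244)⁴/32 = 3.480×10^-8 m⁴.
Shear stress varies linearly with radius: τ = T·r/J = 907.0 × 0.00780 / 3.480×10^-8 = 2.033×10^8 Pa.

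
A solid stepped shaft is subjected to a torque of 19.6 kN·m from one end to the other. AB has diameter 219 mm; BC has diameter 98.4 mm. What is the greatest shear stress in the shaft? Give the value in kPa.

Under the same torque, τ_max = 16T/(πd³) is largest where d is smallest — segment BC (d = 98.4 mm).
τ_max = 16·19600/(π·(0.0984)³) = 1.048×10^8 Pa.

105000 kPa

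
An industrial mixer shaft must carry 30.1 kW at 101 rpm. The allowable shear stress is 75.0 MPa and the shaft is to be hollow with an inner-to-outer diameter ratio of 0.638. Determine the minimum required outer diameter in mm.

ω = 2π·101/60 = 10.58 rad/s, so T = P/ω = 30.1×10³ / 10.58 = 2846 N·m.
For a hollow shaft with d_i/d_o = 0.638: τ_max = 16T/(π d_o³ (1−k⁴)), so d_o = [16T/(π τ_allow (1−k⁴))]^(1/3) = [16·2846/(π·7.50×10^7·0.8343)]^(1/3) = 0.06141 m.

61.4 mm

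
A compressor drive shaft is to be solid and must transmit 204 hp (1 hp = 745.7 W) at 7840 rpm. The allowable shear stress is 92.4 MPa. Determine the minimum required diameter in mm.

21.7 mm

ω = 2π·7840/60 = 821.0 rad/s, so T = P/ω = 204×745.7 / 821.0 = 185.3 N·m.
For a solid shaft τ_max = 16T/(πd³), so d = (16T/(π τ_allow))^(1/3) = (16·185.3/(π·9.24×10^7))^(1/3) = 0.02170 m.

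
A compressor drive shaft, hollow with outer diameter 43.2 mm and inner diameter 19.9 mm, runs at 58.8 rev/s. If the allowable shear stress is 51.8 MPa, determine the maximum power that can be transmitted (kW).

J = π(d_o⁴ − d_i⁴)/32 = π(0.0432⁴ − 0.0199⁴)/32 = 3.265×10^-7 m⁴.
T_max = τ_allow·J/r = 5.18×10^7 × 3.265×10^-7 / 0.0216 = 783.1 N·m.
ω = 2π·58.8 = 369.5 rad/s, so P_max = T_max·ω = 2.893×10^5 W.

289 kW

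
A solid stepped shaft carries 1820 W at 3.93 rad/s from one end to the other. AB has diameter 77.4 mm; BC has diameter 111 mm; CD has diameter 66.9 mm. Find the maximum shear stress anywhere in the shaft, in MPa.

7.88 MPa

ω = 3.93 rad/s, so T = P/ω = 1820 / 3.930 = 463.1 N·m.
Under the same torque, τ_max = 16T/(πd³) is largest where d is smallest — segment CD (d = 66.9 mm).
τ_max = 16·463.1/(π·(0.0669)³) = 7.877×10^6 Pa.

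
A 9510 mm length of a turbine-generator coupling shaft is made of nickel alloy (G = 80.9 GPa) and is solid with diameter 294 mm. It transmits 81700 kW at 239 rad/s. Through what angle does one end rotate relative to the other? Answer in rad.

0.0548 rad

ω = 239 rad/s, so T = P/ω = 81700×10³ / 239.0 = 341800 N·m.
J = πd⁴/32 = π(0.294)⁴/32 = 7.335×10^-4 m⁴.
θ = T·L/(G·J) = 341800 × 9.51 / (80.9×10⁹ × 7.335×10^-4) = 0.05479 rad.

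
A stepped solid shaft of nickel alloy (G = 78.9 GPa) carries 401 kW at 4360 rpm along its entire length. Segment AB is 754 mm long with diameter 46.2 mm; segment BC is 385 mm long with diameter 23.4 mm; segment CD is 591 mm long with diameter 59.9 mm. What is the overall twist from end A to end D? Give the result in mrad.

ω = 2π·4360/60 = 456.6 rad/s, so T = P/ω = 401×10³ / 456.6 = 878.3 N·m.
J_AB = π(0.0462)⁴/32 = 4.47×10^-7 m⁴; J_BC = π(0.0234)⁴/32 = 2.94×10^-8 m⁴; J_CD = π(0.0599)⁴/32 = 1.26×10^-6 m⁴.
θ = (T/G)·Σ L_i/J_i = (878.3/78.9×10⁹)·(0.754/4.47×10^-7 + 0.385/2.94×10^-8 + 0.591/1.26×10^-6) = 0.1696 rad.

170 mrad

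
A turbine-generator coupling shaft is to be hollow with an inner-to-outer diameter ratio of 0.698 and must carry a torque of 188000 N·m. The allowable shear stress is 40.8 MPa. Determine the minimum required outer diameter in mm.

For a hollow shaft with d_i/d_o = 0.698: τ_max = 16T/(π d_o³ (1−k⁴)), so d_o = [16T/(π τ_allow (1−k⁴))]^(1/3) = [16·188000/(π·4.08×10^7·0.7626)]^(1/3) = 0.3134 m.

313 mm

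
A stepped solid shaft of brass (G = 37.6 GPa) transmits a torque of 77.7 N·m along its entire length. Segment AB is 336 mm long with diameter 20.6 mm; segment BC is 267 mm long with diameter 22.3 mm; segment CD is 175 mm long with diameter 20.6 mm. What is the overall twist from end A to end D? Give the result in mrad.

82.5 mrad

J_AB = π(0.0206)⁴/32 = 1.77×10^-8 m⁴; J_BC = π(0.0223)⁴/32 = 2.43×10^-8 m⁴; J_CD = π(0.0206)⁴/32 = 1.77×10^-8 m⁴.
θ = (T/G)·Σ L_i/J_i = (77.70/37.6×10⁹)·(0.336/1.77×10^-8 + 0.267/2.43×10^-8 + 0.175/1.77×10^-8) = 0.08246 rad.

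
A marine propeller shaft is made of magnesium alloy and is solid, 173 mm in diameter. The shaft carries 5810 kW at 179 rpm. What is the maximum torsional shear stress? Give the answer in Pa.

3.05e8 Pa

ω = 2π·179/60 = 18.74 rad/s, so T = P/ω = 5810×10³ / 18.74 = 310000 N·m.
J = πd⁴/32 = π(0.173)⁴/32 = 8.794×10^-5 m⁴.
τ_max = T·r/J = 310000 × 0.0865 / 8.794×10^-5 = 3.049×10^8 Pa.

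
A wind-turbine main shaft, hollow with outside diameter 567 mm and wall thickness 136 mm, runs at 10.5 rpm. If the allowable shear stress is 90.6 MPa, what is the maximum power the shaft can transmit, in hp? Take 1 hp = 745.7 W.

J = π(d_o⁴ − d_i⁴)/32 = π(0.567⁴ − 0.295⁴)/32 = 9.403×10^-3 m⁴.
T_max = τ_allow·J/r = 9.06×10^7 × 9.403×10^-3 / 0.283 = 3.005e6 N·m.
ω = 2π·10.5/60 = 1.100 rad/s, so P_max = T_max·ω = 3.304×10^6 W.

4430 hp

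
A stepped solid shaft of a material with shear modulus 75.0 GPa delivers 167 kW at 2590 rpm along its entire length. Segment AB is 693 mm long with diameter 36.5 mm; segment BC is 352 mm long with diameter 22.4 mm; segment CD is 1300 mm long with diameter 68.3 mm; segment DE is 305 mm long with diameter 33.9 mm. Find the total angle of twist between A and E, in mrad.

174 mrad

ω = 2π·2590/60 = 271.2 rad/s, so T = P/ω = 167×10³ / 271.2 = 615.7 N·m.
J_AB = π(0.0365)⁴/32 = 1.74×10^-7 m⁴; J_BC = π(0.0224)⁴/32 = 2.47×10^-8 m⁴; J_CD = π(0.0683)⁴/32 = 2.14×10^-6 m⁴; J_DE = π(0.0339)⁴/32 = 1.30×10^-7 m⁴.
θ = (T/G)·Σ L_i/J_i = (615.7/75.0×10⁹)·(0.693/1.74×10^-7 + 0.352/2.47×10^-8 + 1.30/2.14×10^-6 + 0.305/1.30×10^-7) = 0.1739 rad.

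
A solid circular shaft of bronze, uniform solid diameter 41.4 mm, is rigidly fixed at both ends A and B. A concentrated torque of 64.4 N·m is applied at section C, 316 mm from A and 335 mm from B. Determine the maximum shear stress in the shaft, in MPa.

With uniform GJ and both ends fixed, compatibility θ_AC = θ_CB gives T_A·a = T_B·b, together with T_A + T_B = T₀.
T_A = T₀·b/(a+b) = 64.40·335/651.0 = 33.14 N·m; T_B = 31.26 N·m.
τ in each portion: τ_AC = 2.38×10^6 Pa, τ_CB = 2.24×10^6 Pa; maximum is in AC.
τ_max = T_AC·r/J = 33.14·0.0207/2.88×10^-7 = 2.379×10^6 Pa.

2.38 MPa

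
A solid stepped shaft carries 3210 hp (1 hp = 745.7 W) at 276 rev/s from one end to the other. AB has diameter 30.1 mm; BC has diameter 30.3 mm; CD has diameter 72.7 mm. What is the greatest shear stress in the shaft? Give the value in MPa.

258 MPa

ω = 2π·276 = 1734 rad/s, so T = P/ω = 3210×745.7 / 1734 = 1380 N·m.
Under the same torque, τ_max = 16T/(πd³) is largest where d is smallest — segment AB (d = 30.1 mm).
τ_max = 16·1380/(π·(0.0301)³) = 2.578×10^8 Pa.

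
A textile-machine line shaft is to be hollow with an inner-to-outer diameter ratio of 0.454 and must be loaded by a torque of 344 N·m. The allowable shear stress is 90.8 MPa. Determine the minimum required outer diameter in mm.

For a hollow shaft with d_i/d_o = 0.454: τ_max = 16T/(π d_o³ (1−k⁴)), so d_o = [16T/(π τ_allow (1−k⁴))]^(1/3) = [16·344.0/(π·9.08×10^7·0.9575)]^(1/3) = 0.02721 m.

27.2 mm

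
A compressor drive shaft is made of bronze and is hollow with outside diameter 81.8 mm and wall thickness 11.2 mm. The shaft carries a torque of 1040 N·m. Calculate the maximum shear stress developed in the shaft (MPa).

J = π(d_o⁴ − d_i⁴)/32 = π(0.0818⁴ − 0.0594⁴)/32 = 3.173×10^-6 m⁴.
τ_max = T·r/J = 1040 × 0.0409 / 3.173×10^-6 = 1.340×10^7 Pa.

13.4 MPa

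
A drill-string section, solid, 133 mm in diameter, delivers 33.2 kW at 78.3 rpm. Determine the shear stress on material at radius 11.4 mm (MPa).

1.50 MPa

ω = 2π·78.3/60 = 8.200 rad/s, so T = P/ω = 33.2×10³ / 8.200 = 4049 N·m.
J = πd⁴/32 = π(0.133)⁴/32 = 3.072×10^-5 m⁴.
Shear stress varies linearly with radius: τ = T·r/J = 4049 × 0.0114 / 3.072×10^-5 = 1.503×10^6 Pa.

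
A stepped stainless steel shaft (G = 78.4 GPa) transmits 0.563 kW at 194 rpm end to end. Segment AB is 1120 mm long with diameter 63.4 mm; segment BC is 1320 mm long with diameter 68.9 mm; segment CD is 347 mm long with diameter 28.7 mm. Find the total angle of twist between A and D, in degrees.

0.132°

ω = 2π·194/60 = 20.32 rad/s, so T = P/ω = 0.563×10³ / 20.32 = 27.71 N·m.
J_AB = π(0.0634)⁴/32 = 1.59×10^-6 m⁴; J_BC = π(0.0689)⁴/32 = 2.21×10^-6 m⁴; J_CD = π(0.0287)⁴/32 = 6.66×10^-8 m⁴.
θ = (T/G)·Σ L_i/J_i = (27.71/78.4×10⁹)·(1.12/1.59×10^-6 + 1.32/2.21×10^-6 + 0.347/6.66×10^-8) = 2.302×10^-3 rad.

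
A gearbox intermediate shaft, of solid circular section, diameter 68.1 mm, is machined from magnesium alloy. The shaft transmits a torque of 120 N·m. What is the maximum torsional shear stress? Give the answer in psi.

281 psi

J = πd⁴/32 = π(0.0681)⁴/32 = 2.111×10^-6 m⁴.
τ_max = T·r/J = 120.0 × 0.0340 / 2.111×10^-6 = 1.935×10^6 Pa.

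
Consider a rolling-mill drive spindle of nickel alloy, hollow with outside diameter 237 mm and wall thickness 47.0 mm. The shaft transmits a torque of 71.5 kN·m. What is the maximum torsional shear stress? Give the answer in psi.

J = π(d_o⁴ − d_i⁴)/32 = π(0.237⁴ − 0.143⁴)/32 = 2.687×10^-4 m⁴.
τ_max = T·r/J = 71500 × 0.118 / 2.687×10^-4 = 3.153×10^7 Pa.

4570 psi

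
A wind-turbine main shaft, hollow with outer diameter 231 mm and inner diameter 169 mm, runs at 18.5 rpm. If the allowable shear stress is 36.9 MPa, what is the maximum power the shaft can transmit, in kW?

J = π(d_o⁴ − d_i⁴)/32 = π(0.231⁴ − 0.169⁴)/32 = 1.995×10^-4 m⁴.
T_max = τ_allow·J/r = 3.69×10^7 × 1.995×10^-4 / 0.116 = 63720 N·m.
ω = 2π·18.5/60 = 1.937 rad/s, so P_max = T_max·ω = 1.235×10^5 W.

123 kW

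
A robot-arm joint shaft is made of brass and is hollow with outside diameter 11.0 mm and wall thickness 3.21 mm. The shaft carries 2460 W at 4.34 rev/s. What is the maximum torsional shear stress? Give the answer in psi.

51600 psi

ω = 2π·4.34 = 27.27 rad/s, so T = P/ω = 2460 / 27.27 = 90.21 N·m.
J = π(d_o⁴ − d_i⁴)/32 = π(0.0110⁴ − 0.00458⁴)/32 = 1.394×10^-9 m⁴.
τ_max = T·r/J = 90.21 × 0.00550 / 1.394×10^-9 = 3.559×10^8 Pa.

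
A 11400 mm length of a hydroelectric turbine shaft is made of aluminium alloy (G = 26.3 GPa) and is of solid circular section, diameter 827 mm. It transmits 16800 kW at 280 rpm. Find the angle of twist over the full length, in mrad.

ω = 2π·280/60 = 29.32 rad/s, so T = P/ω = 16800×10³ / 29.32 = 573000 N·m.
J = πd⁴/32 = π(0.827)⁴/32 = 0.04592 m⁴.
θ = T·L/(G·J) = 573000 × 11.4 / (26.3×10⁹ × 0.04592) = 5.408×10^-3 rad.

5.41 mrad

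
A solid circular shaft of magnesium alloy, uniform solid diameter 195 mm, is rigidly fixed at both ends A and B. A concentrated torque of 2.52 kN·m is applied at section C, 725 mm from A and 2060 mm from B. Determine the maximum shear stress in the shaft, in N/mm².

1.28 N/mm²

With uniform GJ and both ends fixed, compatibility θ_AC = θ_CB gives T_A·a = T_B·b, together with T_A + T_B = T₀.
T_A = T₀·b/(a+b) = 2520·2060/2785 = 1864 N·m; T_B = 656.0 N·m.
τ in each portion: τ_AC = 1.28×10^6 Pa, τ_CB = 4.51×10^5 Pa; maximum is in AC.
τ_max = T_AC·r/J = 1864·0.0975/1.42×10^-4 = 1.280×10^6 Pa.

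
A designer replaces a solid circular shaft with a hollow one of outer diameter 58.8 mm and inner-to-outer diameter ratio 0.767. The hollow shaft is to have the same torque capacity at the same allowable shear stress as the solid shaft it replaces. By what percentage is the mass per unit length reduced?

Equal τ_max and T ⇒ the solid shaft needs d_s³ = d_o³(1−k⁴), so d_s = 58.8·(1−0.767⁴)^(1/3) = 51.04 mm.
Area ratio A_h/A_s = d_o²(1−k²)/d_s² = (1−k²)/(1−k⁴)^(2/3) = 0.5465.
Mass saving = 1 − 0.5465 = 45.4 %.

45.4 %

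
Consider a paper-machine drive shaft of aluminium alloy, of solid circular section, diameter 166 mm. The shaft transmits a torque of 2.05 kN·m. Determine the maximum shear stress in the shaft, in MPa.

2.28 MPa

J = πd⁴/32 = π(0.166)⁴/32 = 7.455×10^-5 m⁴.
τ_max = T·r/J = 2050 × 0.0830 / 7.455×10^-5 = 2.282×10^6 Pa.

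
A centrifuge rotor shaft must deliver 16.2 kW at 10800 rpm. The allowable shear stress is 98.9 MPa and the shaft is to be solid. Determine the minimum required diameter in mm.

9.04 mm

ω = 2π·10800/60 = 1131 rad/s, so T = P/ω = 16.2×10³ / 1131 = 14.32 N·m.
For a solid shaft τ_max = 16T/(πd³), so d = (16T/(π τ_allow))^(1/3) = (16·14.32/(π·9.89×10^7))^(1/3) = 0.009035 m.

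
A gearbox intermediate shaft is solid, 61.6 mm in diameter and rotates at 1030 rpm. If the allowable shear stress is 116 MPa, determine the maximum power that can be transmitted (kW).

574 kW

J = πd⁴/32 = π(0.0616)⁴/32 = 1.414×10^-6 m⁴.
T_max = τ_allow·J/r = 1.16×10^8 × 1.414×10^-6 / 0.0308 = 5324 N·m.
ω = 2π·1030/60 = 107.9 rad/s, so P_max = T_max·ω = 5.742×10^5 W.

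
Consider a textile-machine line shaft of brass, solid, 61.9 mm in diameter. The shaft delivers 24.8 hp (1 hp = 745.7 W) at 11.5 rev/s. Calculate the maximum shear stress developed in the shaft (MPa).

ω = 2π·11.5 = 72.26 rad/s, so T = P/ω = 24.8×745.7 / 72.26 = 255.9 N·m.
J = πd⁴/32 = π(0.0619)⁴/32 = 1.441×10^-6 m⁴.
τ_max = T·r/J = 255.9 × 0.0309 / 1.441×10^-6 = 5.496×10^6 Pa.

5.50 MPa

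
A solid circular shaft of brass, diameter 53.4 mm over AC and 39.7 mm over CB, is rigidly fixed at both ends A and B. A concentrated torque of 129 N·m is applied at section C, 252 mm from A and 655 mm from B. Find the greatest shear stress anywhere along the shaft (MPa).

3.86 MPa

Compatibility: T_A·a/J_AC = T_B·b/J_CB with T_A + T_B = T₀.
J_AC = 7.98×10^-7 m⁴, J_CB = 2.44×10^-7 m⁴, so T_A = T₀·(J_AC/a)/((J_AC/a)+(J_CB/b)) = 115.4 N·m, T_B = 13.57 N·m.
τ in each portion: τ_AC = 3.86×10^6 Pa, τ_CB = 1.10×10^6 Pa; maximum is in AC.
τ_max = T_AC·r/J = 115.4·0.0267/7.98×10^-7 = 3.861×10^6 Pa.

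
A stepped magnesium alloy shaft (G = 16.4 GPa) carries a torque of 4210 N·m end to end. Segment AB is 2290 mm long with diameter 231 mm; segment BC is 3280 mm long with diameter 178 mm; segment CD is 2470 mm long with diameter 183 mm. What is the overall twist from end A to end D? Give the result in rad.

J_AB = π(0.231)⁴/32 = 2.80×10^-4 m⁴; J_BC = π(0.178)⁴/32 = 9.86×10^-5 m⁴; J_CD = π(0.183)⁴/32 = 1.10×10^-4 m⁴.
θ = (T/G)·Σ L_i/J_i = (4210/16.4×10⁹)·(2.29/2.80×10^-4 + 3.28/9.86×10^-5 + 2.47/1.10×10^-4) = 0.01641 rad.

0.0164 rad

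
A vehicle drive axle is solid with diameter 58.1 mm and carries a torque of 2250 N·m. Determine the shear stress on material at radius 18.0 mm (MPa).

36.2 MPa

J = πd⁴/32 = π(0.0581)⁴/32 = 1.119×10^-6 m⁴.
Shear stress varies linearly with radius: τ = T·r/J = 2250 × 0.0180 / 1.119×10^-6 = 3.620×10^7 Pa.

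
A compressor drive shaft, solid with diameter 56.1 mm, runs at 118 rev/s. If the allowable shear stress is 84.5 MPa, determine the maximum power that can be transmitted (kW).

J = πd⁴/32 = π(0.0561)⁴/32 = 9.724×10^-7 m⁴.
T_max = τ_allow·J/r = 8.45×10^7 × 9.724×10^-7 / 0.0281 = 2929 N·m.
ω = 2π·118 = 741.4 rad/s, so P_max = T_max·ω = 2.172×10^6 W.

2170 kW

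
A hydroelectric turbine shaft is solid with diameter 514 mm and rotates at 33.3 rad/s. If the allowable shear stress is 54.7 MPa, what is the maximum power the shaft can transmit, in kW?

J = πd⁴/32 = π(0.514)⁴/32 = 6.853×10^-3 m⁴.
T_max = τ_allow·J/r = 5.47×10^7 × 6.853×10^-3 / 0.257 = 1.459e6 N·m.
ω = 33.3 rad/s, so P_max = T_max·ω = 4.857×10^7 W.

48600 kW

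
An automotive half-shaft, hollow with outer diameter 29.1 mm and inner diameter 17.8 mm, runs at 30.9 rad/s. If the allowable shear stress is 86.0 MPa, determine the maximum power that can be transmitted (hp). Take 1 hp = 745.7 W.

J = π(d_o⁴ − d_i⁴)/32 = π(0.0291⁴ − 0.0178⁴)/32 = 6.054×10^-8 m⁴.
T_max = τ_allow·J/r = 8.60×10^7 × 6.054×10^-8 / 0.0146 = 357.9 N·m.
ω = 30.9 rad/s, so P_max = T_max·ω = 1.106×10^4 W.

14.8 hp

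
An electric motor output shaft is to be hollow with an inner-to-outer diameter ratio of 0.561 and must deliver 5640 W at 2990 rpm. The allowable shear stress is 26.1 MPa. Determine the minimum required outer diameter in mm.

15.7 mm

ω = 2π·2990/60 = 313.1 rad/s, so T = P/ω = 5640 / 313.1 = 18.01 N·m.
For a hollow shaft with d_i/d_o = 0.561: τ_max = 16T/(π d_o³ (1−k⁴)), so d_o = [16T/(π τ_allow (1−k⁴))]^(1/3) = [16·18.01/(π·2.61×10^7·0.9010)]^(1/3) = 0.01574 m.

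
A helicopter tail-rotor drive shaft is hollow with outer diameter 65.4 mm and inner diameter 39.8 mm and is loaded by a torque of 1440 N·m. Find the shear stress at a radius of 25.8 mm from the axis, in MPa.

24.0 MPa

J = π(d_o⁴ − d_i⁴)/32 = π(0.0654⁴ − 0.0398⁴)/32 = 1.550×10^-6 m⁴.
Shear stress varies linearly with radius: τ = T·r/J = 1440 × 0.0258 / 1.550×10^-6 = 2.397×10^7 Pa.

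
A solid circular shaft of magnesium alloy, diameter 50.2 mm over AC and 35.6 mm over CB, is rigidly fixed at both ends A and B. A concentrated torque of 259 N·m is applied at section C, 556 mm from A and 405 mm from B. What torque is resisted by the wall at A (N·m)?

Compatibility: T_A·a/J_AC = T_B·b/J_CB with T_A + T_B = T₀.
J_AC = 6.23×10^-7 m⁴, J_CB = 1.58×10^-7 m⁴, so T_A = T₀·(J_AC/a)/((J_AC/a)+(J_CB/b)) = 192.2 N·m, T_B = 66.75 N·m.

192 N·m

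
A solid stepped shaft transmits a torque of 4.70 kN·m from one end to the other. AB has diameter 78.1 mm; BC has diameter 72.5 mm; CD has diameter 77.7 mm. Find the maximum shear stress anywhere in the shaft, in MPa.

62.8 MPa

Under the same torque, τ_max = 16T/(πd³) is largest where d is smallest — segment BC (d = 72.5 mm).
τ_max = 16·4700/(π·(0.0725)³) = 6.281×10^7 Pa.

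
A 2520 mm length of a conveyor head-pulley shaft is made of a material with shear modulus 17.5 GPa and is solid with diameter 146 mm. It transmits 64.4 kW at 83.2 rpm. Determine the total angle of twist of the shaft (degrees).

ω = 2π·83.2/60 = 8.713 rad/s, so T = P/ω = 64.4×10³ / 8.713 = 7392 N·m.
J = πd⁴/32 = π(0.146)⁴/32 = 4.461×10^-5 m⁴.
θ = T·L/(G·J) = 7392 × 2.52 / (17.5×10⁹ × 4.461×10^-5) = 0.02386 rad.

1.37°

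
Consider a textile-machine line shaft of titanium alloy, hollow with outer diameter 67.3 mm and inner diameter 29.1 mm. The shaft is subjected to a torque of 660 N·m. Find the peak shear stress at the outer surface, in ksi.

J = π(d_o⁴ − d_i⁴)/32 = π(0.0673⁴ − 0.0291⁴)/32 = 1.944×10^-6 m⁴.
τ_max = T·r/J = 660.0 × 0.0336 / 1.944×10^-6 = 1.143×10^7 Pa.

1.66 ksi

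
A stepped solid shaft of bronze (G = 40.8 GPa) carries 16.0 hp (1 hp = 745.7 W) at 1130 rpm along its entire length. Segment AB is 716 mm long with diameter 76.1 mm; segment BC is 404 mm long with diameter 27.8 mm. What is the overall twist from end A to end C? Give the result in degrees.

1.01°

ω = 2π·1130/60 = 118.3 rad/s, so T = P/ω = 16.0×745.7 / 118.3 = 100.8 N·m.
J_AB = π(0.0761)⁴/32 = 3.29×10^-6 m⁴; J_BC = π(0.0278)⁴/32 = 5.86×10^-8 m⁴.
θ = (T/G)·Σ L_i/J_i = (100.8/40.8×10⁹)·(0.716/3.29×10^-6 + 0.404/5.86×10^-8) = 0.01756 rad.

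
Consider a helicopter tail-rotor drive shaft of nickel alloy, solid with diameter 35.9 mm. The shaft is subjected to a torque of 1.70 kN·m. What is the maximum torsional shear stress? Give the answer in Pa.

J = πd⁴/32 = π(0.0359)⁴/32 = 1.631×10^-7 m⁴.
τ_max = T·r/J = 1700 × 0.0180 / 1.631×10^-7 = 1.871×10^8 Pa.

1.87e8 Pa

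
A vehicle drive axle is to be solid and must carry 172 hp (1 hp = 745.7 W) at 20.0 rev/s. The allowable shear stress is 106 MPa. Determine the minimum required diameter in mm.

36.6 mm

ω = 2π·20.0 = 125.7 rad/s, so T = P/ω = 172×745.7 / 125.7 = 1021 N·m.
For a solid shaft τ_max = 16T/(πd³), so d = (16T/(π τ_allow))^(1/3) = (16·1021/(π·1.06×10^8))^(1/3) = 0.03660 m.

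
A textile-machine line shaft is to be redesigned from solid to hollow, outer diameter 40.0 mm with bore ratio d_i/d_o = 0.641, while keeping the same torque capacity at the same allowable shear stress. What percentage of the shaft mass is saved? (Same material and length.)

Equal τ_max and T ⇒ the solid shaft needs d_s³ = d_o³(1−k⁴), so d_s = 40.0·(1−0.641⁴)^(1/3) = 37.61 mm.
Area ratio A_h/A_s = d_o²(1−k²)/d_s² = (1−k²)/(1−k⁴)^(2/3) = 0.6664.
Mass saving = 1 − 0.6664 = 33.4 %.

33.4 %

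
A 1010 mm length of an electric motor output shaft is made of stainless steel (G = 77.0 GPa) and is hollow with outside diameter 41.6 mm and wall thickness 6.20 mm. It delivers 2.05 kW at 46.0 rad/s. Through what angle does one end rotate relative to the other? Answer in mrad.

ω = 46.0 rad/s, so T = P/ω = 2.05×10³ / 46.00 = 44.57 N·m.
J = π(d_o⁴ − d_i⁴)/32 = π(0.0416⁴ − 0.0292⁴)/32 = 2.226×10^-7 m⁴.
θ = T·L/(G·J) = 44.57 × 1.01 / (77.0×10⁹ × 2.226×10^-7) = 2.626×10^-3 rad.

2.63 mrad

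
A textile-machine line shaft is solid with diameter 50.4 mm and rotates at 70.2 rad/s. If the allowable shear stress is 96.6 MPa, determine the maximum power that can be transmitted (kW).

J = πd⁴/32 = π(0.0504)⁴/32 = 6.335×10^-7 m⁴.
T_max = τ_allow·J/r = 9.66×10^7 × 6.335×10^-7 / 0.0252 = 2428 N·m.
ω = 70.2 rad/s, so P_max = T_max·ω = 1.705×10^5 W.

170 kW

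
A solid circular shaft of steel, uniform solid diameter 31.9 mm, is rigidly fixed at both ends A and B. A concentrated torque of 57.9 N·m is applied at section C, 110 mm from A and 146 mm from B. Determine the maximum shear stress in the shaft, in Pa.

With uniform GJ and both ends fixed, compatibility θ_AC = θ_CB gives T_A·a = T_B·b, together with T_A + T_B = T₀.
T_A = T₀·b/(a+b) = 57.90·146/256.0 = 33.02 N·m; T_B = 24.88 N·m.
τ in each portion: τ_AC = 5.18×10^6 Pa, τ_CB = 3.90×10^6 Pa; maximum is in AC.
τ_max = T_AC·r/J = 33.02·0.0159/1.02×10^-7 = 5.181×10^6 Pa.

5.18e6 Pa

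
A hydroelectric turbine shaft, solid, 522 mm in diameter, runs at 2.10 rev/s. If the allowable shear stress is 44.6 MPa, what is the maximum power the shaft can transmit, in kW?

16400 kW

J = πd⁴/32 = π(0.522)⁴/32 = 7.289×10^-3 m⁴.
T_max = τ_allow·J/r = 4.46×10^7 × 7.289×10^-3 / 0.261 = 1.246e6 N·m.
ω = 2π·2.10 = 13.19 rad/s, so P_max = T_max·ω = 1.644×10^7 W.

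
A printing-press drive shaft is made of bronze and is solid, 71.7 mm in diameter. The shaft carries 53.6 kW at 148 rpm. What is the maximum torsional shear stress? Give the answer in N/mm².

ω = 2π·148/60 = 15.50 rad/s, so T = P/ω = 53.6×10³ / 15.50 = 3458 N·m.
J = πd⁴/32 = π(0.0717)⁴/32 = 2.595×10^-6 m⁴.
τ_max = T·r/J = 3458 × 0.0358 / 2.595×10^-6 = 4.778×10^7 Pa.

47.8 N/mm²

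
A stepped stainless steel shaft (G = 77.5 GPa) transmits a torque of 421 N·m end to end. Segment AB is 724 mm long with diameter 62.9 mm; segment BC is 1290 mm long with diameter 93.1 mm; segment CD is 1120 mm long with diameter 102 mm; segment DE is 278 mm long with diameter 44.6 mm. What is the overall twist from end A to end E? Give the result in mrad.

J_AB = π(0.0629)⁴/32 = 1.54×10^-6 m⁴; J_BC = π(0.0931)⁴/32 = 7.38×10^-6 m⁴; J_CD = π(0.102)⁴/32 = 1.06×10^-5 m⁴; J_DE = π(0.0446)⁴/32 = 3.88×10^-7 m⁴.
θ = (T/G)·Σ L_i/J_i = (421.0/77.5×10⁹)·(0.724/1.54×10^-6 + 1.29/7.38×10^-6 + 1.12/1.06×10^-5 + 0.278/3.88×10^-7) = 7.970×10^-3 rad.

7.97 mrad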